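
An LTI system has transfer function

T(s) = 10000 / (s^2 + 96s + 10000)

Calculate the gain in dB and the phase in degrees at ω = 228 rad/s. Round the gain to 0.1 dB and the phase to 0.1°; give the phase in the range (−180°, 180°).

At s = jω = j228:
quadratic: (j228)² + 96·j228 + 10000 = -41984 + j21888 → |·| ≈ 47347, ∠ ≈ 152.47°
|T| = 10000 / 47347 ≈ 0.21121
Gain = 20 log₁₀(0.21121) ≈ -13.51 dB
∠T = 0.00° − 152.47° = -152.47°

-13.5 dB, -152.5°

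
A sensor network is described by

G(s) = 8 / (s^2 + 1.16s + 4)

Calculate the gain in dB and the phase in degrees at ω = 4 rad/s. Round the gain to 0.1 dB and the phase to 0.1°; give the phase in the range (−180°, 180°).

-4.1 dB, -158.9°

At s = jω = j4:
quadratic: (j4)² + 1.16·j4 + 4 = -12 + j4.64 → |·| ≈ 12.866, ∠ ≈ 158.86°
|G| = 8 / 12.866 ≈ 0.62179
Gain = 20 log₁₀(0.62179) ≈ -4.13 dB
∠G = 0.00° − 158.86° = -158.86°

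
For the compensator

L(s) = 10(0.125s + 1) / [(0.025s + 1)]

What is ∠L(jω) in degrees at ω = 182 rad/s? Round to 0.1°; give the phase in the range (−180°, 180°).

At ω = 182 rad/s:
zero (1 + j182·0.125) = 1 + j22.75 → |·| ≈ 22.772, ∠ ≈ 87.48°
pole (1 + j182·0.025) = 1 + j4.55 → |·| ≈ 4.6586, ∠ ≈ 77.60°
∠L = (87.48°) − (77.60°) = 9.88°

9.9°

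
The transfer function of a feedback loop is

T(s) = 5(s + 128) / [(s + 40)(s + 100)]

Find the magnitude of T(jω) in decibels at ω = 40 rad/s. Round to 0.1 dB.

-19.2 dB

At s = jω = j40:
zero (s+128): 128 + j40 → |·| = √(128²+40²) = √17984 ≈ 134.1, ∠ = arctan(40/128) ≈ 17.35°
pole (s+40): 40 + j40 → |·| = √(40²+40²) = √3200 ≈ 56.569, ∠ = arctan(40/40) ≈ 45.00°
pole (s+100): 100 + j40 → |·| = √(100²+40²) = √11600 ≈ 107.7, ∠ = arctan(40/100) ≈ 21.80°
|T| = 5 · 134.1 / 6092.5 ≈ 0.11005
Gain = 20 log₁₀(0.11005) ≈ -19.17 dB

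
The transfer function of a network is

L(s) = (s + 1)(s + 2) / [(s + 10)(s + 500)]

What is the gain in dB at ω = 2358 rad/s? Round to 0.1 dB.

-0.2 dB

At s = jω = j2358:
zero (s+1): 1 + j2358 → |·| = √(1²+2358²) = √5560165 ≈ 2358, ∠ = arctan(2358/1) ≈ 89.98°
zero (s+2): 2 + j2358 → |·| = √(2²+2358²) = √5560168 ≈ 2358, ∠ = arctan(2358/2) ≈ 89.95°
pole (s+10): 10 + j2358 → |·| = √(10²+2358²) = √5560264 ≈ 2358, ∠ = arctan(2358/10) ≈ 89.76°
pole (s+500): 500 + j2358 → |·| = √(500²+2358²) = √5810164 ≈ 2410.4, ∠ = arctan(2358/500) ≈ 78.03°
|L| = 1 · 5.5602e+06 / 5.6837e+06 ≈ 0.97827
Gain = 20 log₁₀(0.97827) ≈ -0.19 dB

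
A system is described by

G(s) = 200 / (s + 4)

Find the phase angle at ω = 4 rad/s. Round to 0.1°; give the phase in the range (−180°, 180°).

-45.0°

At s = jω = j4:
pole (s+4): 4 + j4 → |·| = √(4²+4²) = √32 ≈ 5.6569, ∠ = arctan(4/4) ≈ 45.00°
∠G = 0.00° − 45.00° = -45.00°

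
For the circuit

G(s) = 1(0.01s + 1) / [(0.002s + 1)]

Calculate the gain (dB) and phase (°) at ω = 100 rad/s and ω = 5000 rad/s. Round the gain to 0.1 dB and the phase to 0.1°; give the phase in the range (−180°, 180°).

ω = 100: 2.8 dB, 33.7°; ω = 5000: 13.9 dB, 4.6°

At ω = 100 rad/s:
zero (1 + j100·0.01) = 1 + j1 → |·| ≈ 1.4142, ∠ ≈ 45.00°
pole (1 + j100·0.002) = 1 + j0.2 → |·| ≈ 1.0198, ∠ ≈ 11.31°
|G| = 1 · 1.4142 / (1.0198) ≈ 1.3867
Gain = 20 log₁₀(1.3867) ≈ 2.84 dB
∠G = (45.00°) − (11.31°) = 33.69°

At ω = 5000 rad/s:
zero (1 + j5000·0.01) = 1 + j50 → |·| ≈ 50.01, ∠ ≈ 88.85°
pole (1 + j5000·0.002) = 1 + j10 → |·| ≈ 10.05, ∠ ≈ 84.29°
|G| = 1 · 50.01 / (10.05) ≈ 4.9761
Gain = 20 log₁₀(4.9761) ≈ 13.94 dB
∠G = (88.85°) − (84.29°) = 4.56°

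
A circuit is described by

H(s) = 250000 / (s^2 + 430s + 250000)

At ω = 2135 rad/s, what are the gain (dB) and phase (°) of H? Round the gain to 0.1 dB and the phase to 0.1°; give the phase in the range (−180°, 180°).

-24.9 dB, -168.0°

At s = jω = j2135:
quadratic: (j2135)² + 430·j2135 + 250000 = -4308225 + j918050 → |·| ≈ 4.405e+06, ∠ ≈ 167.97°
|H| = 250000 / 4.405e+06 ≈ 0.056754
Gain = 20 log₁₀(0.056754) ≈ -24.92 dB
∠H = 0.00° − 167.97° = -167.97°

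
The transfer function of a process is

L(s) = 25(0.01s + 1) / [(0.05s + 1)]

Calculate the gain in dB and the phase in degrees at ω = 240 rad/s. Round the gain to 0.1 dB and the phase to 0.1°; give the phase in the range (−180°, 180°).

At ω = 240 rad/s:
zero (1 + j240·0.01) = 1 + j2.4 → |·| ≈ 2.6, ∠ ≈ 67.38°
pole (1 + j240·0.05) = 1 + j12 → |·| ≈ 12.042, ∠ ≈ 85.24°
|L| = 25 · 2.6 / (12.042) ≈ 5.3978
Gain = 20 log₁₀(5.3978) ≈ 14.64 dB
∠L = (67.38°) − (85.24°) = -17.86°

14.6 dB, -17.9°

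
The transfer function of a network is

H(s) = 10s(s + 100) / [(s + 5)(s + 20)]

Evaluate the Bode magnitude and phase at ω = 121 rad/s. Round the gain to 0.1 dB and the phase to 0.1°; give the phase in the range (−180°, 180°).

22.1 dB, -27.8°

At s = jω = j121:
zero (s+100): 100 + j121 → |·| = √(100²+121²) = √24641 ≈ 156.97, ∠ = arctan(121/100) ≈ 50.43°
zero at origin: s = j121 → |·| = 121, ∠ = 90.00°
pole (s+5): 5 + j121 → |·| = √(5²+121²) = √14666 ≈ 121.1, ∠ = arctan(121/5) ≈ 87.63°
pole (s+20): 20 + j121 → |·| = √(20²+121²) = √15041 ≈ 122.64, ∠ = arctan(121/20) ≈ 80.61°
|H| = 10 · 18993 / 14852 ≈ 12.788
Gain = 20 log₁₀(12.788) ≈ 22.14 dB
∠H = 140.43° − 168.24° = -27.81°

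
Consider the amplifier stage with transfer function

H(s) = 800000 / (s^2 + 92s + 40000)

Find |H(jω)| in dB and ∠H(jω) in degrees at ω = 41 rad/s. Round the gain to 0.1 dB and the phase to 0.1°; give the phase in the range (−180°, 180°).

26.4 dB, -5.6°

At s = jω = j41:
quadratic: (j41)² + 92·j41 + 40000 = 38319 + j3772 → |·| ≈ 38504, ∠ ≈ 5.62°
|H| = 800000 / 38504 ≈ 20.777
Gain = 20 log₁₀(20.777) ≈ 26.35 dB
∠H = 0.00° − 5.62° = -5.62°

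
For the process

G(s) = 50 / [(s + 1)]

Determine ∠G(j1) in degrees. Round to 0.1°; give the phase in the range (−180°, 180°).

-45.0°

At ω = 1 rad/s:
pole (1 + j1·1) = 1 + j1 → |·| ≈ 1.4142, ∠ ≈ 45.00°
∠G = (0°) − (45.00°) = -45.00°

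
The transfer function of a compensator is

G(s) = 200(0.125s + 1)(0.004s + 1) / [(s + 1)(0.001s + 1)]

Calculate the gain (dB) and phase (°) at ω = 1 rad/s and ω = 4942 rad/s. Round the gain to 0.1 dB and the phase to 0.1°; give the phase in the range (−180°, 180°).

At ω = 1 rad/s:
zero (1 + j1·0.125) = 1 + j0.125 → |·| ≈ 1.0078, ∠ ≈ 7.13°
zero (1 + j1·0.004) = 1 + j0.004 → |·| ≈ 1, ∠ ≈ 0.23°
pole (1 + j1·1) = 1 + j1 → |·| ≈ 1.4142, ∠ ≈ 45.00°
pole (1 + j1·0.001) = 1 + j0.001 → |·| ≈ 1, ∠ ≈ 0.06°
|G| = 200 · 1.0078 · 1 / (1.4142 · 1) ≈ 142.53
Gain = 20 log₁₀(142.53) ≈ 43.08 dB
∠G = (7.13° + 0.23°) − (45.00° + 0.06°) = -37.70°

At ω = 4942 rad/s:
zero (1 + j4942·0.125) = 1 + j617.75 → |·| ≈ 617.75, ∠ ≈ 89.91°
zero (1 + j4942·0.004) = 1 + j19.768 → |·| ≈ 19.793, ∠ ≈ 87.10°
pole (1 + j4942·1) = 1 + j4942 → |·| ≈ 4942, ∠ ≈ 89.99°
pole (1 + j4942·0.001) = 1 + j4.942 → |·| ≈ 5.0422, ∠ ≈ 78.56°
|G| = 200 · 617.75 · 19.793 / (4942 · 5.0422) ≈ 98.137
Gain = 20 log₁₀(98.137) ≈ 39.84 dB
∠G = (89.91° + 87.10°) − (89.99° + 78.56°) = 8.46°

ω = 1: 43.1 dB, -37.7°; ω = 4942: 39.8 dB, 8.5°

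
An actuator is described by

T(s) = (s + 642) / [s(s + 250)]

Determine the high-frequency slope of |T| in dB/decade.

-20 dB/decade

Each pole contributes −20 dB/decade at high frequency; each zero contributes +20 dB/decade.
Net: 1 zero(s) − 2 pole(s) → -20 dB/decade.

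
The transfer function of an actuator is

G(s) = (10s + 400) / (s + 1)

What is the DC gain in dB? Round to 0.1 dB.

52.0 dB

G(0) = 400 / 1 = 400
20 log₁₀(400) ≈ 52.04 dB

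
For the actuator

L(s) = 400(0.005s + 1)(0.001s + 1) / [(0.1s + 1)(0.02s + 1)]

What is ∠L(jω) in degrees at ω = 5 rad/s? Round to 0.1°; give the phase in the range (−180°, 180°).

-30.6°

At ω = 5 rad/s:
zero (1 + j5·0.005) = 1 + j0.025 → |·| ≈ 1.0003, ∠ ≈ 1.43°
zero (1 + j5·0.001) = 1 + j0.005 → |·| ≈ 1, ∠ ≈ 0.29°
pole (1 + j5·0.1) = 1 + j0.5 → |·| ≈ 1.118, ∠ ≈ 26.57°
pole (1 + j5·0.02) = 1 + j0.1 → |·| ≈ 1.005, ∠ ≈ 5.71°
∠L = (1.43° + 0.29°) − (26.57° + 5.71°) = -30.56°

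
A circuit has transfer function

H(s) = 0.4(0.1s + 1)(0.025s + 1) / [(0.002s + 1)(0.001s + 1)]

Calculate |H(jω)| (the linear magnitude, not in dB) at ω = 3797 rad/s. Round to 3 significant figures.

At ω = 3797 rad/s:
zero (1 + j3797·0.1) = 1 + j379.7 → |·| ≈ 379.7, ∠ ≈ 89.85°
zero (1 + j3797·0.025) = 1 + j94.925 → |·| ≈ 94.93, ∠ ≈ 89.40°
pole (1 + j3797·0.002) = 1 + j7.594 → |·| ≈ 7.6596, ∠ ≈ 82.50°
pole (1 + j3797·0.001) = 1 + j3.797 → |·| ≈ 3.9265, ∠ ≈ 75.25°
|H| = 0.4 · 379.7 · 94.93 / (7.6596 · 3.9265) ≈ 479.39

479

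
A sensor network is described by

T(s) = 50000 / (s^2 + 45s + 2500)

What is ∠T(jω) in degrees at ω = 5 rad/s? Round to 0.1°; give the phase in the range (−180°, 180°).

-5.2°

At s = jω = j5:
quadratic: (j5)² + 45·j5 + 2500 = 2475 + j225 → |·| ≈ 2485.2, ∠ ≈ 5.19°
∠T = 0.00° − 5.19° = -5.19°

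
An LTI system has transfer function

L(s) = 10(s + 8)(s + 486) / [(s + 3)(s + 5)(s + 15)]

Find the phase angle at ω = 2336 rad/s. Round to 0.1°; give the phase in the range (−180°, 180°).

At s = jω = j2336:
zero (s+8): 8 + j2336 → |·| = √(8²+2336²) = √5456960 ≈ 2336, ∠ = arctan(2336/8) ≈ 89.80°
zero (s+486): 486 + j2336 → |·| = √(486²+2336²) = √5693092 ≈ 2386, ∠ = arctan(2336/486) ≈ 78.25°
pole (s+3): 3 + j2336 → |·| = √(3²+2336²) = √5456905 ≈ 2336, ∠ = arctan(2336/3) ≈ 89.93°
pole (s+5): 5 + j2336 → |·| = √(5²+2336²) = √5456921 ≈ 2336, ∠ = arctan(2336/5) ≈ 89.88°
pole (s+15): 15 + j2336 → |·| = √(15²+2336²) = √5457121 ≈ 2336, ∠ = arctan(2336/15) ≈ 89.63°
∠L = 168.05° − 269.44° = -101.39°

-101.4°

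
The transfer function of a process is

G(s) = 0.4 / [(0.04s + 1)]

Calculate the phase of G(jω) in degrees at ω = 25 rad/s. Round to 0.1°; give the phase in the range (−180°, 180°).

-45.0°

At ω = 25 rad/s:
pole (1 + j25·0.04) = 1 + j1 → |·| ≈ 1.4142, ∠ ≈ 45.00°
∠G = (0°) − (45.00°) = -45.00°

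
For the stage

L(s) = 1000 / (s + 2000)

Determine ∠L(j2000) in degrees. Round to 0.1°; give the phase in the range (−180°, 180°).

-45.0°

Substitute s = j2000:
Numerator: 1000 = 1000 + j0
Denominator: (j2000) + 2000 = 2000 + j2000
|N| = √(1000² + 0²) ≈ 1000, ∠N ≈ 0.00°
|D| = √(2000² + 2000²) ≈ 2828.4, ∠D ≈ 45.00°
∠L = 0.00° − 45.00° = -45.00°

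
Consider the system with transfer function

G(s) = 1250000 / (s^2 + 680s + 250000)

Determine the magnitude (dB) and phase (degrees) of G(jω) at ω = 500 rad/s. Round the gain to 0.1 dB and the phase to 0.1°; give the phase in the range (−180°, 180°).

11.3 dB, -90.0°

At s = jω = j500:
quadratic: (j500)² + 680·j500 + 250000 = 0 + j340000 → |·| ≈ 3.4e+05, ∠ ≈ 90.00°
|G| = 1250000 / 3.4e+05 ≈ 3.6765
Gain = 20 log₁₀(3.6765) ≈ 11.31 dB
∠G = 0.00° − 90.00° = -90.00°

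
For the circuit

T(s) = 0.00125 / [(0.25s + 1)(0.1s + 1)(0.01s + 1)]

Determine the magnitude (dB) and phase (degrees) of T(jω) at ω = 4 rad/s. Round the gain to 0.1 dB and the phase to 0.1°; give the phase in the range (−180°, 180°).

-61.7 dB, -69.1°

At ω = 4 rad/s:
pole (1 + j4·0.25) = 1 + j1 → |·| ≈ 1.4142, ∠ ≈ 45.00°
pole (1 + j4·0.1) = 1 + j0.4 → |·| ≈ 1.077, ∠ ≈ 21.80°
pole (1 + j4·0.01) = 1 + j0.04 → |·| ≈ 1.0008, ∠ ≈ 2.29°
|T| = 0.00125 · 1 / (1.4142 · 1.077 · 1.0008) ≈ 0.00082004
Gain = 20 log₁₀(0.00082004) ≈ -61.72 dB
∠T = (0°) − (45.00° + 21.80° + 2.29°) = -69.09°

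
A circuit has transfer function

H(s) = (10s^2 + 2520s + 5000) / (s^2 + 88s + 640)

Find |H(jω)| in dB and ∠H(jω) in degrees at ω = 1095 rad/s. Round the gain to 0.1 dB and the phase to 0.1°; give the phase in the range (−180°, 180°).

Substitute s = j1095:
Numerator: 10(j1095)^2 + 2520(j1095) + 5000 = -11985250 + j2759400
Denominator: (j1095)^2 + 88(j1095) + 640 = -1198385 + j96360
|N| = √(11985250² + 2759400²) ≈ 1.2299e+07, ∠N ≈ 167.03°
|D| = √(1198385² + 96360²) ≈ 1.2023e+06, ∠D ≈ 175.40°
|H| = 1.2299e+07 / 1.2023e+06 ≈ 10.23
Gain = 20 log₁₀(10.23) ≈ 20.20 dB
∠H = 167.03° − 175.40° = -8.37°

20.2 dB, -8.4°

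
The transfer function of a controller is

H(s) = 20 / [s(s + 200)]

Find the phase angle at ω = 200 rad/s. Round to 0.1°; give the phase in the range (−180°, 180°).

-135.0°

At s = jω = j200:
pole (s+200): 200 + j200 → |·| = √(200²+200²) = √80000 ≈ 282.84, ∠ = arctan(200/200) ≈ 45.00°
pole at origin: |s| = 200, ∠ = 90.00° (in denominator)
∠H = 0.00° − 135.00° = -135.00°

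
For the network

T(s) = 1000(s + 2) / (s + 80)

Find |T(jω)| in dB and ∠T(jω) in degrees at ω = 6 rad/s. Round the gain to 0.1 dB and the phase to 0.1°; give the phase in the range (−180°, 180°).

37.9 dB, 67.3°

At s = jω = j6:
zero (s+2): 2 + j6 → |·| = √(2²+6²) = √40 ≈ 6.3246, ∠ = arctan(6/2) ≈ 71.57°
pole (s+80): 80 + j6 → |·| = √(80²+6²) = √6436 ≈ 80.225, ∠ = arctan(6/80) ≈ 4.29°
|T| = 1000 · 6.3246 / 80.225 ≈ 78.836
Gain = 20 log₁₀(78.836) ≈ 37.93 dB
∠T = 71.57° − 4.29° = 67.28°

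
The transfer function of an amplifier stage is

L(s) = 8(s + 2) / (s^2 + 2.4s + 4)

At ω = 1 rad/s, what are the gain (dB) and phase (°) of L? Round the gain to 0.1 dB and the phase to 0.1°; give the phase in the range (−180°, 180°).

At s = jω = j1:
zero (s+2): 2 + j1 → |·| = √(2²+1²) = √5 ≈ 2.2361, ∠ = arctan(1/2) ≈ 26.57°
quadratic: (j1)² + 2.4·j1 + 4 = 3 + j2.4 → |·| ≈ 3.8419, ∠ ≈ 38.66°
|L| = 8 · 2.2361 / 3.8419 ≈ 4.6562
Gain = 20 log₁₀(4.6562) ≈ 13.36 dB
∠L = 26.57° − 38.66° = -12.09°

13.4 dB, -12.1°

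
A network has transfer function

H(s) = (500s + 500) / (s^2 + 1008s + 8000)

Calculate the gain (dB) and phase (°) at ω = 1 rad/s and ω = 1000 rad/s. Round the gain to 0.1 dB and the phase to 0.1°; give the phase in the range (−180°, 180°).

Substitute s = j1:
Numerator: 500(j1) + 500 = 500 + j500
Denominator: (j1)^2 + 1008(j1) + 8000 = 7999 + j1008
|N| = √(500² + 500²) ≈ 707.11, ∠N ≈ 45.00°
|D| = √(7999² + 1008²) ≈ 8062.3, ∠D ≈ 7.18°
|H| = 707.11 / 8062.3 ≈ 0.087706
Gain = 20 log₁₀(0.087706) ≈ -21.14 dB
∠H = 45.00° − 7.18° = 37.82°

Substitute s = j1000:
Numerator: 500(j1000) + 500 = 500 + j500000
Denominator: (j1000)^2 + 1008(j1000) + 8000 = -992000 + j1008000
|N| = √(500² + 500000²) ≈ 5e+05, ∠N ≈ 89.94°
|D| = √(992000² + 1008000²) ≈ 1.4143e+06, ∠D ≈ 134.54°
|H| = 5e+05 / 1.4143e+06 ≈ 0.35353
Gain = 20 log₁₀(0.35353) ≈ -9.03 dB
∠H = 89.94° − 134.54° = -44.60°

ω = 1: -21.1 dB, 37.8°; ω = 1000: -9.0 dB, -44.6°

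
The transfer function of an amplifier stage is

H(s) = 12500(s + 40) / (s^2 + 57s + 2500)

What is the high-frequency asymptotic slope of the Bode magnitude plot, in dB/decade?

Each pole contributes −20 dB/decade at high frequency; each zero contributes +20 dB/decade.
Net: 1 zero(s) − 2 pole(s) → -20 dB/decade.

-20 dB/decade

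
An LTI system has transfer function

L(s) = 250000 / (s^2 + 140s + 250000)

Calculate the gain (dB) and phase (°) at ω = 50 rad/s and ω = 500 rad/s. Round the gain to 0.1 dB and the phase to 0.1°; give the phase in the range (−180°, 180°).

At s = jω = j50:
quadratic: (j50)² + 140·j50 + 250000 = 247500 + j7000 → |·| ≈ 2.476e+05, ∠ ≈ 1.62°
|L| = 250000 / 2.476e+05 ≈ 1.0097
Gain = 20 log₁₀(1.0097) ≈ 0.08 dB
∠L = 0.00° − 1.62° = -1.62°

At s = jω = j500:
quadratic: (j500)² + 140·j500 + 250000 = 0 + j70000 → |·| ≈ 70000, ∠ ≈ 90.00°
|L| = 250000 / 70000 ≈ 3.5714
Gain = 20 log₁₀(3.5714) ≈ 11.06 dB
∠L = 0.00° − 90.00° = -90.00°

ω = 50: 0.1 dB, -1.6°; ω = 500: 11.1 dB, -90.0°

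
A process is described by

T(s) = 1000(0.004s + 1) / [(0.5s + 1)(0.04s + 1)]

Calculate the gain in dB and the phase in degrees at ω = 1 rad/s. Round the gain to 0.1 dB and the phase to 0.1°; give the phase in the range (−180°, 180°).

59.0 dB, -28.6°

At ω = 1 rad/s:
zero (1 + j1·0.004) = 1 + j0.004 → |·| ≈ 1, ∠ ≈ 0.23°
pole (1 + j1·0.5) = 1 + j0.5 → |·| ≈ 1.118, ∠ ≈ 26.57°
pole (1 + j1·0.04) = 1 + j0.04 → |·| ≈ 1.0008, ∠ ≈ 2.29°
|T| = 1000 · 1 / (1.118 · 1.0008) ≈ 893.74
Gain = 20 log₁₀(893.74) ≈ 59.02 dB
∠T = (0.23°) − (26.57° + 2.29°) = -28.63°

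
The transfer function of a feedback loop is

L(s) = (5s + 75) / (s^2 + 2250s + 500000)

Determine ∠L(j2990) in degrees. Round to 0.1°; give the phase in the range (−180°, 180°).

Substitute s = j2990:
Numerator: 5(j2990) + 75 = 75 + j14950
Denominator: (j2990)^2 + 2250(j2990) + 500000 = -8440100 + j6727500
|N| = √(75² + 14950²) ≈ 14950, ∠N ≈ 89.71°
|D| = √(8440100² + 6727500²) ≈ 1.0793e+07, ∠D ≈ 141.44°
∠L = 89.71° − 141.44° = -51.73°

-51.7°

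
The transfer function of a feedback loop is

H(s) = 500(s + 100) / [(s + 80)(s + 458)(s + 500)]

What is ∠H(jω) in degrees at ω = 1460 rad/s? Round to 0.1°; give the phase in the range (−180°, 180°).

-144.5°

At s = jω = j1460:
zero (s+100): 100 + j1460 → |·| = √(100²+1460²) = √2141600 ≈ 1463.4, ∠ = arctan(1460/100) ≈ 86.08°
pole (s+80): 80 + j1460 → |·| = √(80²+1460²) = √2138000 ≈ 1462.2, ∠ = arctan(1460/80) ≈ 86.86°
pole (s+458): 458 + j1460 → |·| = √(458²+1460²) = √2341364 ≈ 1530.2, ∠ = arctan(1460/458) ≈ 72.58°
pole (s+500): 500 + j1460 → |·| = √(500²+1460²) = √2381600 ≈ 1543.2, ∠ = arctan(1460/500) ≈ 71.10°
∠H = 86.08° − 230.54° = -144.46°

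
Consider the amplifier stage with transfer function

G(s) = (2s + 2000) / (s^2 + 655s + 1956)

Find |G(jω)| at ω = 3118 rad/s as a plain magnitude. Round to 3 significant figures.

0.000659

Substitute s = j3118:
Numerator: 2(j3118) + 2000 = 2000 + j6236
Denominator: (j3118)^2 + 655(j3118) + 1956 = -9719968 + j2042290
|N| = √(2000² + 6236²) ≈ 6548.9, ∠N ≈ 72.22°
|D| = √(9719968² + 2042290²) ≈ 9.9322e+06, ∠D ≈ 168.13°
|G| = 6548.9 / 9.9322e+06 ≈ 0.00065936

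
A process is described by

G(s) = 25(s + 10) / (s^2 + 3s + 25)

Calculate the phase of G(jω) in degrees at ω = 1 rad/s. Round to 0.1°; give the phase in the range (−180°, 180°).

-1.4°

At s = jω = j1:
zero (s+10): 10 + j1 → |·| = √(10²+1²) = √101 ≈ 10.05, ∠ = arctan(1/10) ≈ 5.71°
quadratic: (j1)² + 3·j1 + 25 = 24 + j3 → |·| ≈ 24.187, ∠ ≈ 7.13°
∠G = 5.71° − 7.13° = -1.42°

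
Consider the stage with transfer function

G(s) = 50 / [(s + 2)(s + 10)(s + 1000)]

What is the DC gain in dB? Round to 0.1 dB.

-52.0 dB

G(0) = 50 / (2·10·1000) = 0.0025
20 log₁₀(0.0025) ≈ -52.04 dB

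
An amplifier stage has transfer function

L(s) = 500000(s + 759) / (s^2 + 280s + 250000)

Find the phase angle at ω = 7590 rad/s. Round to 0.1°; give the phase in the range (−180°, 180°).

-93.6°

At s = jω = j7590:
zero (s+759): 759 + j7590 → |·| = √(759²+7590²) = √58184181 ≈ 7627.9, ∠ = arctan(7590/759) ≈ 84.29°
quadratic: (j7590)² + 280·j7590 + 250000 = -57358100 + j2125200 → |·| ≈ 5.7397e+07, ∠ ≈ 177.88°
∠L = 84.29° − 177.88° = -93.59°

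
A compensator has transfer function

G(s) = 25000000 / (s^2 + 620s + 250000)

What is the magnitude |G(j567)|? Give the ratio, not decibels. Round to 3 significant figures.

69.7

At s = jω = j567:
quadratic: (j567)² + 620·j567 + 250000 = -71489 + j351540 → |·| ≈ 3.5874e+05, ∠ ≈ 101.49°
|G| = 25000000 / 3.5874e+05 ≈ 69.688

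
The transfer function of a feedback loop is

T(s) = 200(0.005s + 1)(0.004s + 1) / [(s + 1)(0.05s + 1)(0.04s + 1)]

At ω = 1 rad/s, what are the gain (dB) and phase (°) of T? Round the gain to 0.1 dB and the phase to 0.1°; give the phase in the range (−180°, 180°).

43.0 dB, -49.6°

At ω = 1 rad/s:
zero (1 + j1·0.005) = 1 + j0.005 → |·| ≈ 1, ∠ ≈ 0.29°
zero (1 + j1·0.004) = 1 + j0.004 → |·| ≈ 1, ∠ ≈ 0.23°
pole (1 + j1·1) = 1 + j1 → |·| ≈ 1.4142, ∠ ≈ 45.00°
pole (1 + j1·0.05) = 1 + j0.05 → |·| ≈ 1.0012, ∠ ≈ 2.86°
pole (1 + j1·0.04) = 1 + j0.04 → |·| ≈ 1.0008, ∠ ≈ 2.29°
|T| = 200 · 1 · 1 / (1.4142 · 1.0012 · 1.0008) ≈ 141.14
Gain = 20 log₁₀(141.14) ≈ 42.99 dB
∠T = (0.29° + 0.23°) − (45.00° + 2.86° + 2.29°) = -49.63°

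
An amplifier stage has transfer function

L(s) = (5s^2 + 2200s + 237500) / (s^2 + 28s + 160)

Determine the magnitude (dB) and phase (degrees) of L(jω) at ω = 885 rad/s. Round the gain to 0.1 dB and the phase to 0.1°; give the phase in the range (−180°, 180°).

Substitute s = j885:
Numerator: 5(j885)^2 + 2200(j885) + 237500 = -3678625 + j1947000
Denominator: (j885)^2 + 28(j885) + 160 = -783065 + j24780
|N| = √(3678625² + 1947000²) ≈ 4.1621e+06, ∠N ≈ 152.11°
|D| = √(783065² + 24780²) ≈ 7.8346e+05, ∠D ≈ 178.19°
|L| = 4.1621e+06 / 7.8346e+05 ≈ 5.3125
Gain = 20 log₁₀(5.3125) ≈ 14.51 dB
∠L = 152.11° − 178.19° = -26.08°

14.5 dB, -26.1°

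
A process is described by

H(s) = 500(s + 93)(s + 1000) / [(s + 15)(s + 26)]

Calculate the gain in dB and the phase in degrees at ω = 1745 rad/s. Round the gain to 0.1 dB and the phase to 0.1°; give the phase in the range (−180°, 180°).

55.2 dB, -31.5°

At s = jω = j1745:
zero (s+93): 93 + j1745 → |·| = √(93²+1745²) = √3053674 ≈ 1747.5, ∠ = arctan(1745/93) ≈ 86.95°
zero (s+1000): 1000 + j1745 → |·| = √(1000²+1745²) = √4045025 ≈ 2011.2, ∠ = arctan(1745/1000) ≈ 60.18°
pole (s+15): 15 + j1745 → |·| = √(15²+1745²) = √3045250 ≈ 1745.1, ∠ = arctan(1745/15) ≈ 89.51°
pole (s+26): 26 + j1745 → |·| = √(26²+1745²) = √3045701 ≈ 1745.2, ∠ = arctan(1745/26) ≈ 89.15°
|H| = 500 · 3.5146e+06 / 3.0455e+06 ≈ 577.02
Gain = 20 log₁₀(577.02) ≈ 55.22 dB
∠H = 147.13° − 178.66° = -31.53°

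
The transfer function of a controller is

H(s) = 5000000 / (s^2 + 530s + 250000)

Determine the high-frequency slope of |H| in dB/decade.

-40 dB/decade

Each pole contributes −20 dB/decade at high frequency; each zero contributes +20 dB/decade.
Net: 0 zero(s) − 2 pole(s) → -40 dB/decade.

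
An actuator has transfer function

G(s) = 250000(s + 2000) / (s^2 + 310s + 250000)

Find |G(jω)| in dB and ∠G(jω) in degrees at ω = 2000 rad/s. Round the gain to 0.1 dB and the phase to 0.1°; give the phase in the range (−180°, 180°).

45.4 dB, -125.6°

At s = jω = j2000:
zero (s+2000): 2000 + j2000 → |·| = √(2000²+2000²) = √8000000 ≈ 2828.4, ∠ = arctan(2000/2000) ≈ 45.00°
quadratic: (j2000)² + 310·j2000 + 250000 = -3750000 + j620000 → |·| ≈ 3.8009e+06, ∠ ≈ 170.61°
|G| = 250000 · 2828.4 / 3.8009e+06 ≈ 186.03
Gain = 20 log₁₀(186.03) ≈ 45.39 dB
∠G = 45.00° − 170.61° = -125.61°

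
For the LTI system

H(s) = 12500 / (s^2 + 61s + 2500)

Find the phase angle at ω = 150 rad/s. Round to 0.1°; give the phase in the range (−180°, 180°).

At s = jω = j150:
quadratic: (j150)² + 61·j150 + 2500 = -20000 + j9150 → |·| ≈ 21994, ∠ ≈ 155.42°
∠H = 0.00° − 155.42° = -155.42°

-155.4°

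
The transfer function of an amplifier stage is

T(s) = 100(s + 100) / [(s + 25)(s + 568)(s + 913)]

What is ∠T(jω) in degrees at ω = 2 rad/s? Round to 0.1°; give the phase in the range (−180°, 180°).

At s = jω = j2:
zero (s+100): 100 + j2 → |·| = √(100²+2²) = √10004 ≈ 100.02, ∠ = arctan(2/100) ≈ 1.15°
pole (s+25): 25 + j2 → |·| = √(25²+2²) = √629 ≈ 25.08, ∠ = arctan(2/25) ≈ 4.57°
pole (s+568): 568 + j2 → |·| = √(568²+2²) = √322628 ≈ 568, ∠ = arctan(2/568) ≈ 0.20°
pole (s+913): 913 + j2 → |·| = √(913²+2²) = √833573 ≈ 913, ∠ = arctan(2/913) ≈ 0.13°
∠T = 1.15° − 4.90° = -3.75°

-3.8°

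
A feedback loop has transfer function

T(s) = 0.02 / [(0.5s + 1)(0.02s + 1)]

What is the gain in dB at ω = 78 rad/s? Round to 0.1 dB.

-71.2 dB

At ω = 78 rad/s:
pole (1 + j78·0.5) = 1 + j39 → |·| ≈ 39.013, ∠ ≈ 88.53°
pole (1 + j78·0.02) = 1 + j1.56 → |·| ≈ 1.853, ∠ ≈ 57.34°
|T| = 0.02 · 1 / (39.013 · 1.853) ≈ 0.00027666
Gain = 20 log₁₀(0.00027666) ≈ -71.16 dB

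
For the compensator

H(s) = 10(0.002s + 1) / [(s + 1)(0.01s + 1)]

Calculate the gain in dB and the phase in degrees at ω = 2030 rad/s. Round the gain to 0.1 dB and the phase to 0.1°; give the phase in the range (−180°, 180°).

-59.9 dB, -101.0°

At ω = 2030 rad/s:
zero (1 + j2030·0.002) = 1 + j4.06 → |·| ≈ 4.1813, ∠ ≈ 76.16°
pole (1 + j2030·1) = 1 + j2030 → |·| ≈ 2030, ∠ ≈ 89.97°
pole (1 + j2030·0.01) = 1 + j20.3 → |·| ≈ 20.325, ∠ ≈ 87.18°
|H| = 10 · 4.1813 / (2030 · 20.325) ≈ 0.0010134
Gain = 20 log₁₀(0.0010134) ≈ -59.88 dB
∠H = (76.16°) − (89.97° + 87.18°) = -100.99°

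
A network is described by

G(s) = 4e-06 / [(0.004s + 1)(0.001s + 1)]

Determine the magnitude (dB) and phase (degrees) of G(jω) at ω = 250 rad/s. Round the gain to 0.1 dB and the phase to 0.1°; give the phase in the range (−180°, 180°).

-111.2 dB, -59.0°

At ω = 250 rad/s:
pole (1 + j250·0.004) = 1 + j1 → |·| ≈ 1.4142, ∠ ≈ 45.00°
pole (1 + j250·0.001) = 1 + j0.25 → |·| ≈ 1.0308, ∠ ≈ 14.04°
|G| = 4e-06 · 1 / (1.4142 · 1.0308) ≈ 2.7439e-06
Gain = 20 log₁₀(2.7439e-06) ≈ -111.23 dB
∠G = (0°) − (45.00° + 14.04°) = -59.04°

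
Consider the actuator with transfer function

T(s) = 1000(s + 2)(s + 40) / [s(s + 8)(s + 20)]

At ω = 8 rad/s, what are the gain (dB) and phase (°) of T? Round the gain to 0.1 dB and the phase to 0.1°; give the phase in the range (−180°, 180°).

At s = jω = j8:
zero (s+2): 2 + j8 → |·| = √(2²+8²) = √68 ≈ 8.2462, ∠ = arctan(8/2) ≈ 75.96°
zero (s+40): 40 + j8 → |·| = √(40²+8²) = √1664 ≈ 40.792, ∠ = arctan(8/40) ≈ 11.31°
pole (s+8): 8 + j8 → |·| = √(8²+8²) = √128 ≈ 11.314, ∠ = arctan(8/8) ≈ 45.00°
pole (s+20): 20 + j8 → |·| = √(20²+8²) = √464 ≈ 21.541, ∠ = arctan(8/20) ≈ 21.80°
pole at origin: |s| = 8, ∠ = 90.00° (in denominator)
|T| = 1000 · 336.38 / 1949.7 ≈ 172.53
Gain = 20 log₁₀(172.53) ≈ 44.74 dB
∠T = 87.27° − 156.80° = -69.53°

44.7 dB, -69.5°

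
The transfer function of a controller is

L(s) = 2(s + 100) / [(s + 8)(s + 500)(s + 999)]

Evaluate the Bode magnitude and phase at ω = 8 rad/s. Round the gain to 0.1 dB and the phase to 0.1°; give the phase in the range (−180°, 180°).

At s = jω = j8:
zero (s+100): 100 + j8 → |·| = √(100²+8²) = √10064 ≈ 100.32, ∠ = arctan(8/100) ≈ 4.57°
pole (s+8): 8 + j8 → |·| = √(8²+8²) = √128 ≈ 11.314, ∠ = arctan(8/8) ≈ 45.00°
pole (s+500): 500 + j8 → |·| = √(500²+8²) = √250064 ≈ 500.06, ∠ = arctan(8/500) ≈ 0.92°
pole (s+999): 999 + j8 → |·| = √(999²+8²) = √998065 ≈ 999.03, ∠ = arctan(8/999) ≈ 0.46°
|L| = 2 · 100.32 / 5.6522e+06 ≈ 3.5498e-05
Gain = 20 log₁₀(3.5498e-05) ≈ -89.00 dB
∠L = 4.57° − 46.38° = -41.81°

-89.0 dB, -41.8°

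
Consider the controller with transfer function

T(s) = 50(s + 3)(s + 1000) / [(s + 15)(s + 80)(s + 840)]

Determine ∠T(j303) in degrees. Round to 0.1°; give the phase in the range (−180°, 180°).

At s = jω = j303:
zero (s+3): 3 + j303 → |·| = √(3²+303²) = √91818 ≈ 303.01, ∠ = arctan(303/3) ≈ 89.43°
zero (s+1000): 1000 + j303 → |·| = √(1000²+303²) = √1091809 ≈ 1044.9, ∠ = arctan(303/1000) ≈ 16.86°
pole (s+15): 15 + j303 → |·| = √(15²+303²) = √92034 ≈ 303.37, ∠ = arctan(303/15) ≈ 87.17°
pole (s+80): 80 + j303 → |·| = √(80²+303²) = √98209 ≈ 313.38, ∠ = arctan(303/80) ≈ 75.21°
pole (s+840): 840 + j303 → |·| = √(840²+303²) = √797409 ≈ 892.98, ∠ = arctan(303/840) ≈ 19.84°
∠T = 106.29° − 182.22° = -75.93°

-75.9°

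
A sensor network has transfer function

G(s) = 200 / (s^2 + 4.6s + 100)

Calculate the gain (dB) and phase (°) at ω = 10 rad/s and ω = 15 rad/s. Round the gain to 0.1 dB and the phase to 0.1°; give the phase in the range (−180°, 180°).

At s = jω = j10:
quadratic: (j10)² + 4.6·j10 + 100 = 0 + j46 → |·| ≈ 46, ∠ ≈ 90.00°
|G| = 200 / 46 ≈ 4.3478
Gain = 20 log₁₀(4.3478) ≈ 12.77 dB
∠G = 0.00° − 90.00° = -90.00°

At s = jω = j15:
quadratic: (j15)² + 4.6·j15 + 100 = -125 + j69 → |·| ≈ 142.78, ∠ ≈ 151.10°
|G| = 200 / 142.78 ≈ 1.4008
Gain = 20 log₁₀(1.4008) ≈ 2.93 dB
∠G = 0.00° − 151.10° = -151.10°

ω = 10: 12.8 dB, -90.0°; ω = 15: 2.9 dB, -151.1°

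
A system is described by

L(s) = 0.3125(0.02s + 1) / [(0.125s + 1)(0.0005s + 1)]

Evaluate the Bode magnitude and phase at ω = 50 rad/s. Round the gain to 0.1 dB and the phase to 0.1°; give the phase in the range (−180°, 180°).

At ω = 50 rad/s:
zero (1 + j50·0.02) = 1 + j1 → |·| ≈ 1.4142, ∠ ≈ 45.00°
pole (1 + j50·0.125) = 1 + j6.25 → |·| ≈ 6.3295, ∠ ≈ 80.91°
pole (1 + j50·0.0005) = 1 + j0.025 → |·| ≈ 1.0003, ∠ ≈ 1.43°
|L| = 0.3125 · 1.4142 / (6.3295 · 1.0003) ≈ 0.069801
Gain = 20 log₁₀(0.069801) ≈ -23.12 dB
∠L = (45.00°) − (80.91° + 1.43°) = -37.34°

-23.1 dB, -37.3°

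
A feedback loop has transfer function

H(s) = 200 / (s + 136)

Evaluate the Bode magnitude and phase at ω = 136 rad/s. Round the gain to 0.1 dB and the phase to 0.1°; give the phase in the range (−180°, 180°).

0.3 dB, -45.0°

At s = jω = j136:
pole (s+136): 136 + j136 → |·| = √(136²+136²) = √36992 ≈ 192.33, ∠ = arctan(136/136) ≈ 45.00°
|H| = 200 / 192.33 ≈ 1.0399
Gain = 20 log₁₀(1.0399) ≈ 0.34 dB
∠H = 0.00° − 45.00° = -45.00°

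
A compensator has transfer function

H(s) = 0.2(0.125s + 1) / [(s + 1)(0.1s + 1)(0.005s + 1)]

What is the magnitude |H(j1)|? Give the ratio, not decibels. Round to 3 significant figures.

At ω = 1 rad/s:
zero (1 + j1·0.125) = 1 + j0.125 → |·| ≈ 1.0078, ∠ ≈ 7.13°
pole (1 + j1·1) = 1 + j1 → |·| ≈ 1.4142, ∠ ≈ 45.00°
pole (1 + j1·0.1) = 1 + j0.1 → |·| ≈ 1.005, ∠ ≈ 5.71°
pole (1 + j1·0.005) = 1 + j0.005 → |·| ≈ 1, ∠ ≈ 0.29°
|H| = 0.2 · 1.0078 / (1.4142 · 1.005 · 1) ≈ 0.14182

0.142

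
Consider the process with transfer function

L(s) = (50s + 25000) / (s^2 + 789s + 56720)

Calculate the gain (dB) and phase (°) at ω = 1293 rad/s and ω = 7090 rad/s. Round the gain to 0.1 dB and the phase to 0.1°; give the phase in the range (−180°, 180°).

ω = 1293: -28.8 dB, -78.9°; ω = 7090: -43.1 dB, -87.7°

Substitute s = j1293:
Numerator: 50(j1293) + 25000 = 25000 + j64650
Denominator: (j1293)^2 + 789(j1293) + 56720 = -1615129 + j1020177
|N| = √(25000² + 64650²) ≈ 69315, ∠N ≈ 68.86°
|D| = √(1615129² + 1020177²) ≈ 1.9103e+06, ∠D ≈ 147.72°
|L| = 69315 / 1.9103e+06 ≈ 0.036285
Gain = 20 log₁₀(0.036285) ≈ -28.81 dB
∠L = 68.86° − 147.72° = -78.86°

Substitute s = j7090:
Numerator: 50(j7090) + 25000 = 25000 + j354500
Denominator: (j7090)^2 + 789(j7090) + 56720 = -50211380 + j5594010
|N| = √(25000² + 354500²) ≈ 3.5538e+05, ∠N ≈ 85.97°
|D| = √(50211380² + 5594010²) ≈ 5.0522e+07, ∠D ≈ 173.64°
|L| = 3.5538e+05 / 5.0522e+07 ≈ 0.0070342
Gain = 20 log₁₀(0.0070342) ≈ -43.06 dB
∠L = 85.97° − 173.64° = -87.67°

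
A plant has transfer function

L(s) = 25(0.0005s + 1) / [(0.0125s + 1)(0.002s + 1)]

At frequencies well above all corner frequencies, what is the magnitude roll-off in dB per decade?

-20 dB/decade

Each pole contributes −20 dB/decade at high frequency; each zero contributes +20 dB/decade.
Net: 1 zero(s) − 2 pole(s) → -20 dB/decade.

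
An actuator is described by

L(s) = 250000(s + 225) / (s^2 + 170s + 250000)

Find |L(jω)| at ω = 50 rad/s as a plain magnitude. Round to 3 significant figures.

At s = jω = j50:
zero (s+225): 225 + j50 → |·| = √(225²+50²) = √53125 ≈ 230.49, ∠ = arctan(50/225) ≈ 12.53°
quadratic: (j50)² + 170·j50 + 250000 = 247500 + j8500 → |·| ≈ 2.4765e+05, ∠ ≈ 1.97°
|L| = 250000 · 230.49 / 2.4765e+05 ≈ 232.68

233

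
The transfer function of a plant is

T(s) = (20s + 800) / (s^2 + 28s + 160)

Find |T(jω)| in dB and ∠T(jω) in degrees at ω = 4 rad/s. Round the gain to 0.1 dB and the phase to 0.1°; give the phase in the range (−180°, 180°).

Substitute s = j4:
Numerator: 20(j4) + 800 = 800 + j80
Denominator: (j4)^2 + 28(j4) + 160 = 144 + j112
|N| = √(800² + 80²) ≈ 803.99, ∠N ≈ 5.71°
|D| = √(144² + 112²) ≈ 182.43, ∠D ≈ 37.87°
|T| = 803.99 / 182.43 ≈ 4.4071
Gain = 20 log₁₀(4.4071) ≈ 12.88 dB
∠T = 5.71° − 37.87° = -32.16°

12.9 dB, -32.2°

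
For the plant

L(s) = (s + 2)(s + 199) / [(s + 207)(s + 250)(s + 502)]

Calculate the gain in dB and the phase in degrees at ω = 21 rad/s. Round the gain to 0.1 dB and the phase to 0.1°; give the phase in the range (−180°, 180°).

At s = jω = j21:
zero (s+2): 2 + j21 → |·| = √(2²+21²) = √445 ≈ 21.095, ∠ = arctan(21/2) ≈ 84.56°
zero (s+199): 199 + j21 → |·| = √(199²+21²) = √40042 ≈ 200.1, ∠ = arctan(21/199) ≈ 6.02°
pole (s+207): 207 + j21 → |·| = √(207²+21²) = √43290 ≈ 208.06, ∠ = arctan(21/207) ≈ 5.79°
pole (s+250): 250 + j21 → |·| = √(250²+21²) = √62941 ≈ 250.88, ∠ = arctan(21/250) ≈ 4.80°
pole (s+502): 502 + j21 → |·| = √(502²+21²) = √252445 ≈ 502.44, ∠ = arctan(21/502) ≈ 2.40°
|L| = 1 · 4221.1 / 2.6226e+07 ≈ 0.00016095
Gain = 20 log₁₀(0.00016095) ≈ -75.87 dB
∠L = 90.58° − 12.99° = 77.59°

-75.9 dB, 77.6°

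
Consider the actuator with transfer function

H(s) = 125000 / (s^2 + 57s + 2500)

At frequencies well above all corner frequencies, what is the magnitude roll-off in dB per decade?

Each pole contributes −20 dB/decade at high frequency; each zero contributes +20 dB/decade.
Net: 0 zero(s) − 2 pole(s) → -40 dB/decade.

-40 dB/decade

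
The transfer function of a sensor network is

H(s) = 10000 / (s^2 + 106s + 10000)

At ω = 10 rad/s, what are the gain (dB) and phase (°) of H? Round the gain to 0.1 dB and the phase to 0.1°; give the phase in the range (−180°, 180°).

0.0 dB, -6.1°

At s = jω = j10:
quadratic: (j10)² + 106·j10 + 10000 = 9900 + j1060 → |·| ≈ 9956.6, ∠ ≈ 6.11°
|H| = 10000 / 9956.6 ≈ 1.0044
Gain = 20 log₁₀(1.0044) ≈ 0.04 dB
∠H = 0.00° − 6.11° = -6.11°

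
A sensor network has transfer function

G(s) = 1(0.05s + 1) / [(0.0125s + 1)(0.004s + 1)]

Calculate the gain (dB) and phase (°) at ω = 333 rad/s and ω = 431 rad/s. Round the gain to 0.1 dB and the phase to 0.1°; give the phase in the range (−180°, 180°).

At ω = 333 rad/s:
zero (1 + j333·0.05) = 1 + j16.65 → |·| ≈ 16.68, ∠ ≈ 86.56°
pole (1 + j333·0.0125) = 1 + j4.1625 → |·| ≈ 4.2809, ∠ ≈ 76.49°
pole (1 + j333·0.004) = 1 + j1.332 → |·| ≈ 1.6656, ∠ ≈ 53.10°
|G| = 1 · 16.68 / (4.2809 · 1.6656) ≈ 2.3393
Gain = 20 log₁₀(2.3393) ≈ 7.38 dB
∠G = (86.56°) − (76.49° + 53.10°) = -43.03°

At ω = 431 rad/s:
zero (1 + j431·0.05) = 1 + j21.55 → |·| ≈ 21.573, ∠ ≈ 87.34°
pole (1 + j431·0.0125) = 1 + j5.3875 → |·| ≈ 5.4795, ∠ ≈ 79.48°
pole (1 + j431·0.004) = 1 + j1.724 → |·| ≈ 1.993, ∠ ≈ 59.88°
|G| = 1 · 21.573 / (5.4795 · 1.993) ≈ 1.9754
Gain = 20 log₁₀(1.9754) ≈ 5.91 dB
∠G = (87.34°) − (79.48° + 59.88°) = -52.02°

ω = 333: 7.4 dB, -43.0°; ω = 431: 5.9 dB, -52.0°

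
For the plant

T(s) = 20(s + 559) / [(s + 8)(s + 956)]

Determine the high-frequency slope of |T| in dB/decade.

-20 dB/decade

Each pole contributes −20 dB/decade at high frequency; each zero contributes +20 dB/decade.
Net: 1 zero(s) − 2 pole(s) → -20 dB/decade.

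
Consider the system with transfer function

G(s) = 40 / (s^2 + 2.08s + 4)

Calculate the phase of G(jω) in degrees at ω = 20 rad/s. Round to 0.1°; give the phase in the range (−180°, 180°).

At s = jω = j20:
quadratic: (j20)² + 2.08·j20 + 4 = -396 + j41.6 → |·| ≈ 398.18, ∠ ≈ 174.00°
∠G = 0.00° − 174.00° = -174.00°

-174.0°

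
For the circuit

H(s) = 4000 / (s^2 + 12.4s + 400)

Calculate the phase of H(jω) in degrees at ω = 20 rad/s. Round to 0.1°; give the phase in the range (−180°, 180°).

-90.0°

At s = jω = j20:
quadratic: (j20)² + 12.4·j20 + 400 = 0 + j248 → |·| ≈ 248, ∠ ≈ 90.00°
∠H = 0.00° − 90.00° = -90.00°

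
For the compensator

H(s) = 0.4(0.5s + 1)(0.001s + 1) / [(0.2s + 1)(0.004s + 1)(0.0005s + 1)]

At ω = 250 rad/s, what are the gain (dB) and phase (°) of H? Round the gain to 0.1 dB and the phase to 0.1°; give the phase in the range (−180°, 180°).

At ω = 250 rad/s:
zero (1 + j250·0.5) = 1 + j125 → |·| ≈ 125, ∠ ≈ 89.54°
zero (1 + j250·0.001) = 1 + j0.25 → |·| ≈ 1.0308, ∠ ≈ 14.04°
pole (1 + j250·0.2) = 1 + j50 → |·| ≈ 50.01, ∠ ≈ 88.85°
pole (1 + j250·0.004) = 1 + j1 → |·| ≈ 1.4142, ∠ ≈ 45.00°
pole (1 + j250·0.0005) = 1 + j0.125 → |·| ≈ 1.0078, ∠ ≈ 7.13°
|H| = 0.4 · 125 · 1.0308 / (50.01 · 1.4142 · 1.0078) ≈ 0.72311
Gain = 20 log₁₀(0.72311) ≈ -2.82 dB
∠H = (89.54° + 14.04°) − (88.85° + 45.00° + 7.13°) = -37.40°

-2.8 dB, -37.4°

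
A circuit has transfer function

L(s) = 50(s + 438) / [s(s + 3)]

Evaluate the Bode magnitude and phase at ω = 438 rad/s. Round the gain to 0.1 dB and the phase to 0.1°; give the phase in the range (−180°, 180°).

At s = jω = j438:
zero (s+438): 438 + j438 → |·| = √(438²+438²) = √383688 ≈ 619.43, ∠ = arctan(438/438) ≈ 45.00°
pole (s+3): 3 + j438 → |·| = √(3²+438²) = √191853 ≈ 438.01, ∠ = arctan(438/3) ≈ 89.61°
pole at origin: |s| = 438, ∠ = 90.00° (in denominator)
|L| = 50 · 619.43 / 1.9185e+05 ≈ 0.16144
Gain = 20 log₁₀(0.16144) ≈ -15.84 dB
∠L = 45.00° − 179.61° = -134.61°

-15.8 dB, -134.6°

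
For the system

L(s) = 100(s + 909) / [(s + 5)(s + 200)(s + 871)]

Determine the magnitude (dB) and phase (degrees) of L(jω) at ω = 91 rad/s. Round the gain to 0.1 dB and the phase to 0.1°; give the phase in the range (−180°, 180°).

-45.7 dB, -111.6°

At s = jω = j91:
zero (s+909): 909 + j91 → |·| = √(909²+91²) = √834562 ≈ 913.54, ∠ = arctan(91/909) ≈ 5.72°
pole (s+5): 5 + j91 → |·| = √(5²+91²) = √8306 ≈ 91.137, ∠ = arctan(91/5) ≈ 86.86°
pole (s+200): 200 + j91 → |·| = √(200²+91²) = √48281 ≈ 219.73, ∠ = arctan(91/200) ≈ 24.47°
pole (s+871): 871 + j91 → |·| = √(871²+91²) = √766922 ≈ 875.74, ∠ = arctan(91/871) ≈ 5.96°
|L| = 100 · 913.54 / 1.7537e+07 ≈ 0.0052092
Gain = 20 log₁₀(0.0052092) ≈ -45.66 dB
∠L = 5.72° − 117.29° = -111.57°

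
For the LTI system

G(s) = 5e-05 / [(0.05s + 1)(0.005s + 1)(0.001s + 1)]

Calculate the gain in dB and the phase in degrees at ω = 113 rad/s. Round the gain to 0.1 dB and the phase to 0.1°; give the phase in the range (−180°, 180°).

At ω = 113 rad/s:
pole (1 + j113·0.05) = 1 + j5.65 → |·| ≈ 5.7378, ∠ ≈ 79.96°
pole (1 + j113·0.005) = 1 + j0.565 → |·| ≈ 1.1486, ∠ ≈ 29.47°
pole (1 + j113·0.001) = 1 + j0.113 → |·| ≈ 1.0064, ∠ ≈ 6.45°
|G| = 5e-05 · 1 / (5.7378 · 1.1486 · 1.0064) ≈ 7.5385e-06
Gain = 20 log₁₀(7.5385e-06) ≈ -102.45 dB
∠G = (0°) − (79.96° + 29.47° + 6.45°) = -115.88°

-102.5 dB, -115.9°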